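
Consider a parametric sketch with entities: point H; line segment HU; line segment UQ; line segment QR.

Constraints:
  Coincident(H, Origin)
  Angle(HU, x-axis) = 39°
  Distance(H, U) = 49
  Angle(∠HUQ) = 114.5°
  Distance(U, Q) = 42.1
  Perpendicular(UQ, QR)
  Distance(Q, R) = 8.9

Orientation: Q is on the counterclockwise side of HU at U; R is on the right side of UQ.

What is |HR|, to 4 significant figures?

82.20

H is at the origin; HU runs at 39.0° with length 49.0, so U = 49.0·(cos 39.0°, sin 39.0°) = (38.08, 30.84). ∠HUQ = 114.5°, so UQ runs at 39.0° + (180° − 114.5°) = 104.5° from the x-axis; with |UQ| = 42.1, Q = U + 42.1·(cos 104.5°, sin 104.5°) = (27.54, 71.60). UQ ⟂ QR; with |QR| = 8.9 on the right of UQ, R = Q + 8.9·(0.9681, 0.2504) = (36.16, 73.82). Then |HR| = |R − H| = 82.20.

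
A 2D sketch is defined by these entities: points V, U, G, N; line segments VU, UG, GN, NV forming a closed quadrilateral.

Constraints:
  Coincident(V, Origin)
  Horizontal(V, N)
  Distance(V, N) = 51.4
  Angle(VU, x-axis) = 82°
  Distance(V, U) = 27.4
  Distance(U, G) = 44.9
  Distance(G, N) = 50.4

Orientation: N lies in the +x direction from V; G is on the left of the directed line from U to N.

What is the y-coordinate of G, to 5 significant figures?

49.638

Checks: |UG| = 44.90 ✓; |GN| = 50.40 ✓.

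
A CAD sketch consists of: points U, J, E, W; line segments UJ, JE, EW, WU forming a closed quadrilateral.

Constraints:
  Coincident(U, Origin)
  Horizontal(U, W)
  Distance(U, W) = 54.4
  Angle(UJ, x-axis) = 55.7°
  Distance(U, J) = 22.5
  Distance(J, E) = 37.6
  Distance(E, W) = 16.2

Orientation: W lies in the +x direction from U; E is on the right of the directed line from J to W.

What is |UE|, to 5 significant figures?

40.605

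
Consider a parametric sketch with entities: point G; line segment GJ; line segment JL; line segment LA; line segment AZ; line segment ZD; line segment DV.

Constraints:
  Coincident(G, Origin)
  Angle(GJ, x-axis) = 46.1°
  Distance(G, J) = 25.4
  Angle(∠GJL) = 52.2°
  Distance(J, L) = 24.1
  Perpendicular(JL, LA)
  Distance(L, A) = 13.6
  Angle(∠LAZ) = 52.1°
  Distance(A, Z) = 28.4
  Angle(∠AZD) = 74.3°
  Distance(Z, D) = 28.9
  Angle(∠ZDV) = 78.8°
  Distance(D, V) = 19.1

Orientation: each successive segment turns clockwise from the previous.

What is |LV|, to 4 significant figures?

9.721

G is at the origin; GJ runs at 46.1° with length 25.4, so J = (17.61, 18.30). ∠GJL = 52.2° gives JL at -81.70° from the x-axis; with |JL| = 24.1, L = (21.09, -5.546). JL ⟂ LA, so LA runs at -171.7°; with |LA| = 13.6, A = (7.634, -7.509). ∠LAZ = 52.1° gives AZ at 60.40° from the x-axis; with |AZ| = 28.4, Z = (21.66, 17.18). ∠AZD = 74.3° gives ZD at -45.30° from the x-axis; with |ZD| = 28.9, D = (41.99, -3.357). ∠ZDV = 78.8° gives DV at -146.5° from the x-axis; with |DV| = 19.1, V = (26.06, -13.90). Then |LV| = |V − L| = 9.721.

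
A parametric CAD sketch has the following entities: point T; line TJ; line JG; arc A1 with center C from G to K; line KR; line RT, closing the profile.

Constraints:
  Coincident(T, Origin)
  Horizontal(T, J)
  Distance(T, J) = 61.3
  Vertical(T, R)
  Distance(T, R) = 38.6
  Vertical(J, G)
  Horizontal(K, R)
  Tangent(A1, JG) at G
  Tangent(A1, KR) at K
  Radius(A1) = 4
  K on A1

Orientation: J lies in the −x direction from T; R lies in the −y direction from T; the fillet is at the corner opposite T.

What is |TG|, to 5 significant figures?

70.391

T is at the origin; TJ is horizontal with |TJ| = 61.3 and J on the −x side, so J = (-61.300, 0.0000). TR is vertical with |TR| = 38.6 and R on the −y side, so R = (0.0000, -38.600). The virtual corner opposite T is at (-61.300, -38.600). A1 meets JG tangentially, so CG is at right angles to JG and the tangent condition forces CK to be normal to KR, with radius 4.0, so the center C sits 4.0 in from both sides at C = (-57.300, -34.600). That places the tangent points at G = (-61.300, -34.600) on JG and K = (-57.300, -38.600) on KR. Then |TG| = |G − T| = 70.391.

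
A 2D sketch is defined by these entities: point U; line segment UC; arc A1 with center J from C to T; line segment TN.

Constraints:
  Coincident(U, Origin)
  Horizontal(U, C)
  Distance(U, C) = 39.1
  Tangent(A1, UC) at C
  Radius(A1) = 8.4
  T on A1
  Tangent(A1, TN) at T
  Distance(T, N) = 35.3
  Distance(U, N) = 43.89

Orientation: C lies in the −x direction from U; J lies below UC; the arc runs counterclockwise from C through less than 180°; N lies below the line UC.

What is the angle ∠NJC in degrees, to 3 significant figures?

148°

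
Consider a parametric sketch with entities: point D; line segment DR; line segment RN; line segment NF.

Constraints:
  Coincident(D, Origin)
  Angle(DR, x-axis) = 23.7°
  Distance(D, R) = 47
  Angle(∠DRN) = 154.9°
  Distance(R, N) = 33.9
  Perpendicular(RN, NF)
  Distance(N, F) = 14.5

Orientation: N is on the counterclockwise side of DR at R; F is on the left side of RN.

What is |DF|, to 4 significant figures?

76.65

D is at the origin; DR runs at 23.7° with length 47.0, so R = 47.0·(cos 23.7°, sin 23.7°) = (43.04, 18.89). ∠DRN = 154.9°, so RN runs at 23.7° + (180° − 154.9°) = 48.80° from the x-axis; with |RN| = 33.9, N = R + 33.9·(cos 48.80°, sin 48.80°) = (65.37, 44.40). RN is perpendicular to NF; with |NF| = 14.5 on the left of RN, F = N + 14.5·(-0.7524, 0.6587) = (54.46, 53.95). Then |DF| = |F − D| = 76.65.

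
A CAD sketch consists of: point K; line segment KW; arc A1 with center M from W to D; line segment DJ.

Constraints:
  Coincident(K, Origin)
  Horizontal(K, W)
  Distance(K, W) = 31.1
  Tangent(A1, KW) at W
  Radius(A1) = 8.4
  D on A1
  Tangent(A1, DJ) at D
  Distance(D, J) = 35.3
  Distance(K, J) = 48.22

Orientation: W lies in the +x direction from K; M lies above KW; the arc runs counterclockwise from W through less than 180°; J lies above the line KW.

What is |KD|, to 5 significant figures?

40.413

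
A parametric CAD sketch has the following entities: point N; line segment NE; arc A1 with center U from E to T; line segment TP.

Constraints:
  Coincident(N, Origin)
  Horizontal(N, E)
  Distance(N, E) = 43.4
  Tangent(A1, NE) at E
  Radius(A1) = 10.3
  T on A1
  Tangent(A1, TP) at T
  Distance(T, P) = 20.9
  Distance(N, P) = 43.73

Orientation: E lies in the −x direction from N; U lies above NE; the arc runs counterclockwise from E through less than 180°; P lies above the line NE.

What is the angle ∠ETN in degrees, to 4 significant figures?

121.2°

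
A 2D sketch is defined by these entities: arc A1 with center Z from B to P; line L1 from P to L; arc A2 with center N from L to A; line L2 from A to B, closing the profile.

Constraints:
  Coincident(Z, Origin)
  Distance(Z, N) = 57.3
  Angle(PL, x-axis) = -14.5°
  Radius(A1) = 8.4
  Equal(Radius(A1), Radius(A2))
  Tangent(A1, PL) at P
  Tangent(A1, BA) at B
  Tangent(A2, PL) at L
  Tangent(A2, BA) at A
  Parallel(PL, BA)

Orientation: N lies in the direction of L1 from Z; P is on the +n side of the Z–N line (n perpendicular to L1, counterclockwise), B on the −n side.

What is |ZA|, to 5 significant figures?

57.912

The slot axis is L1's direction at -14.5°, so u = (cos -14.5°, sin -14.5°) = (0.96815, -0.25038) and n = (−sin -14.5°, cos -14.5°) = (0.25038, 0.96815). Z is at the origin and N lies 57.3 along u from Z, so N = 57.3·u = (55.475, -14.347). Tangency of A1 to both parallel lines with radius 8.4 puts P and B at Z ± 8.4·n: P = (2.1032, 8.1324), B = (-2.1032, -8.1324). Equal radii place L and A the same way about N: L = N + 8.4·n = (57.578, -6.2143), A = N − 8.4·n = (53.372, -22.479). Then |ZA| = |A − Z| = 57.912.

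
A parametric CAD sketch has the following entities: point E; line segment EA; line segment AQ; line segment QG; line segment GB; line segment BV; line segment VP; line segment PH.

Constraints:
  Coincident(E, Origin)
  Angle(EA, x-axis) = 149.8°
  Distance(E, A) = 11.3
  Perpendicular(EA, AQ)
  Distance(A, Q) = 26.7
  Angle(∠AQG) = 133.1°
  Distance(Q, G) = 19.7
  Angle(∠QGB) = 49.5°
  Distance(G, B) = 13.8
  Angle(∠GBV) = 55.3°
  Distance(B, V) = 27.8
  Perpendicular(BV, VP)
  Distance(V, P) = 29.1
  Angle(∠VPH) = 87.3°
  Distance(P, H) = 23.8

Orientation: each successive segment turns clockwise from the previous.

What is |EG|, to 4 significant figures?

40.28

E is at the origin; EA runs at 149.8° with length 11.3, so A = (-9.766, 5.684). The perpendicularity gives AQ at right angles to EA, so AQ runs at 59.80°; with |AQ| = 26.7, Q = (3.664, 28.76). ∠AQG = 133.1° gives QG at 12.90° from the x-axis; with |QG| = 19.7, G = (22.87, 33.16). Then |EG| = |G − E| = 40.28.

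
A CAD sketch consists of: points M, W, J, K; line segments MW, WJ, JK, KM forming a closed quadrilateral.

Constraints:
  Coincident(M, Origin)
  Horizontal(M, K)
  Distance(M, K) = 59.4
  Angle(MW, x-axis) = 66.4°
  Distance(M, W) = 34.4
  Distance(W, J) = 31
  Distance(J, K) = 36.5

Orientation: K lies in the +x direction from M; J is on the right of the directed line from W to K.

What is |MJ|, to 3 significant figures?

23.0

M is at the origin; MK is horizontal with |MK| = 59.4 and K in +x, so K = (59.4, 0). MW runs at 66.4° with |MW| = 34.4, so W = (13.8, 31.5). J is determined by |WJ| = 31.0 and |JK| = 36.5 together: it lies at the intersection of circle(W, 31.0) and circle(K, 36.5). With |WK| = 55.5, the foot of the radical line on WK is 24.4 from W and the perpendicular offset is √(31.0² − 24.4²) = 19.1. Taking the right-of-WK solution: J = (23.0, 1.91).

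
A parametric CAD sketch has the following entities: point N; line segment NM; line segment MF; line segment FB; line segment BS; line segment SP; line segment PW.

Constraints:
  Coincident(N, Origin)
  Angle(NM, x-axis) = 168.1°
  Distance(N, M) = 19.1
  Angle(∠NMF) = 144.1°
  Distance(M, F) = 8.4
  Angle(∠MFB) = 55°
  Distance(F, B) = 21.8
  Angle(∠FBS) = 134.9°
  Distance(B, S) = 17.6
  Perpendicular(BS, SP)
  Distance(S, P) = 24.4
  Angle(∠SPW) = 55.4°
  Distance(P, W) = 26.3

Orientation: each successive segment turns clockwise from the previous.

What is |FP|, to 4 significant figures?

34.18

N is at the origin; NM runs at 168.1° with length 19.1, so M = (-18.69, 3.938). ∠NMF = 144.1° gives MF at 132.2° from the x-axis; with |MF| = 8.4, F = (-24.33, 10.16). ∠MFB = 55.0° gives FB at 7.200° from the x-axis; with |FB| = 21.8, B = (-2.704, 12.89). ∠FBS = 134.9° gives BS at -37.90° from the x-axis; with |BS| = 17.6, S = (11.18, 2.082). The perpendicularity gives SP at right angles to BS, so SP runs at -127.9°; with |SP| = 24.4, P = (-3.805, -17.17). Then |FP| = |P − F| = 34.18.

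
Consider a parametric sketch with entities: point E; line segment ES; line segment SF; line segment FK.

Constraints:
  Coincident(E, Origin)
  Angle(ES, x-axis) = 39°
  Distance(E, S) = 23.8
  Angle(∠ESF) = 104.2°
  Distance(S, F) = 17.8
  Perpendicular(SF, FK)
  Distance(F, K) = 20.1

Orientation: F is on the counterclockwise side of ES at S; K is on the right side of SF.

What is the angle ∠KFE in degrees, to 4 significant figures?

134.3°

∠ESF = 104.2°, so SF runs at 39.0° + (180° − 104.2°) = 114.8° from the x-axis; with |SF| = 17.8, F = S + 17.8·(cos 114.8°, sin 114.8°) = (11.03, 31.14). SF ⟂ FK; with |FK| = 20.1 on the right of SF, K = F + 20.1·(0.9078, 0.4195) = (29.28, 39.57). Then cos ∠KFE = FK·FE / (|FK||FE|), giving 134.3°.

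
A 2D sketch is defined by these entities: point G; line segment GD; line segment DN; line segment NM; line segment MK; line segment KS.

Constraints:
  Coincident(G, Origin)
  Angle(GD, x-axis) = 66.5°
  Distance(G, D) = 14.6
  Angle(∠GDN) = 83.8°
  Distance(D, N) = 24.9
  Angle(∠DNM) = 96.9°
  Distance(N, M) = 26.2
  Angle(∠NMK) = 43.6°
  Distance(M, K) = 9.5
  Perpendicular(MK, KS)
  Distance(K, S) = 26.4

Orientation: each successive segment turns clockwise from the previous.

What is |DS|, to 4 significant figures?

37.51

G is at the origin; GD runs at 66.5° with length 14.6, so D = (5.822, 13.39). ∠GDN = 83.8° gives DN at -29.70° from the x-axis; with |DN| = 24.9, N = (27.45, 1.052). ∠DNM = 96.9° gives NM at -112.8° from the x-axis; with |NM| = 26.2, M = (17.30, -23.10). ∠NMK = 43.6° gives MK at 110.8° from the x-axis; with |MK| = 9.5, K = (13.92, -14.22). MK is perpendicular to KS, so KS runs at 20.80°; with |KS| = 26.4, S = (38.60, -4.845). Then |DS| = |S − D| = 37.51.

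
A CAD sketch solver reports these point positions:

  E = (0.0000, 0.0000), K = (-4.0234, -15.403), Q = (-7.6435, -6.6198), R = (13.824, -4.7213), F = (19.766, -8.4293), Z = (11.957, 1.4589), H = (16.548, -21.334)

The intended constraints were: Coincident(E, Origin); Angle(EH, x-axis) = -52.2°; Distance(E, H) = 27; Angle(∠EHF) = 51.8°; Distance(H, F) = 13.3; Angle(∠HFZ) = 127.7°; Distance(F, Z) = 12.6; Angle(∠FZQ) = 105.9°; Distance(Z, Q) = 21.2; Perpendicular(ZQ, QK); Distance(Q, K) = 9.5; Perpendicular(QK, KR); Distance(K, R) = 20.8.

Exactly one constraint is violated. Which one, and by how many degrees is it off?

Perpendicular(QK, KR) — off by 8.50°.

E = (0.00, 0.00) ✓; EH at -52.20° ✓; |EH| = 27.00 ✓; ∠EHF = 51.80° ✓; |HF| = 13.30 ✓; ∠HFZ = 127.7° ✓; |FZ| = 12.60 ✓; ∠FZQ = 105.9° ✓; |ZQ| = 21.20 ✓; ∠(ZQ, QK) = 90.00° ✓; |QK| = 9.500 ✓; ∠(QK, KR) = 98.50° ✗; |KR| = 20.80 ✓.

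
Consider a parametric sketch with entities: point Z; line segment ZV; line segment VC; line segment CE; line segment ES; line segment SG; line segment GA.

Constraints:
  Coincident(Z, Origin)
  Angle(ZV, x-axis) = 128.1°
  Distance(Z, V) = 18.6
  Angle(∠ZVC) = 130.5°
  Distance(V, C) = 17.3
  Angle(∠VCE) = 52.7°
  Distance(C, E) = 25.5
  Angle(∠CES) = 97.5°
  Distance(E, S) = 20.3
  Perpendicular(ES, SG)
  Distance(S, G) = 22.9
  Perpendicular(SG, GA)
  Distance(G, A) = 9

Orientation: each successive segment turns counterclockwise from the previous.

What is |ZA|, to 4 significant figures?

24.79

Z is at the origin; ZV runs at 128.1° with length 18.6, so V = (-11.48, 14.64). ∠ZVC = 130.5° gives VC at 177.6° from the x-axis; with |VC| = 17.3, C = (-28.76, 15.36). ∠VCE = 52.7° gives CE at -55.10° from the x-axis; with |CE| = 25.5, E = (-14.17, -5.552). ∠CES = 97.5° gives ES at 27.40° from the x-axis; with |ES| = 20.3, S = (3.851, 3.790). ES ⟂ SG, so SG runs at 117.4°; with |SG| = 22.9, G = (-6.688, 24.12). SG ⟂ GA, so GA runs at -152.6°; with |GA| = 9.0, A = (-14.68, 19.98). Then |ZA| = |A − Z| = 24.79.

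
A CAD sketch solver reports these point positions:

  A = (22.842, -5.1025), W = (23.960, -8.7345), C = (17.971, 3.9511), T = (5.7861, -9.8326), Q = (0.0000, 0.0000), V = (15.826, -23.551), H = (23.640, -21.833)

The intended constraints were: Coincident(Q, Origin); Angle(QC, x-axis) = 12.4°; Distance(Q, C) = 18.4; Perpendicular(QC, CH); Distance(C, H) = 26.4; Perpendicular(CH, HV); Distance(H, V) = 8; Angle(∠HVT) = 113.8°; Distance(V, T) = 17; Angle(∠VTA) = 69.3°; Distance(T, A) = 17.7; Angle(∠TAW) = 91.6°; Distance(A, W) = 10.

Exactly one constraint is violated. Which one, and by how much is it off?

Distance(A, W) = 10 — off by 6.20.

Q = (0.00, 0.00) ✓; QC at 12.40° ✓; |QC| = 18.40 ✓; ∠(QC, CH) = 90.00° ✓; |CH| = 26.40 ✓; ∠(CH, HV) = 90.00° ✓; |HV| = 8.001 ✓; ∠HVT = 113.8° ✓; |VT| = 17.00 ✓; ∠VTA = 69.30° ✓; |TA| = 17.70 ✓; ∠TAW = 91.61° ✓; |AW| = 3.800 ✗.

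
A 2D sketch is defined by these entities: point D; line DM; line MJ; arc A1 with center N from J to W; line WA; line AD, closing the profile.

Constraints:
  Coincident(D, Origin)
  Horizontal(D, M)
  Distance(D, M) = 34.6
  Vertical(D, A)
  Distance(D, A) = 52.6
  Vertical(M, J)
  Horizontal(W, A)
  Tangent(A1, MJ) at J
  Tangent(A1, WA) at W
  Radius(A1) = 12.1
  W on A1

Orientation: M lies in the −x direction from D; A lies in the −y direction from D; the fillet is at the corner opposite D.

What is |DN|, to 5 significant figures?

46.330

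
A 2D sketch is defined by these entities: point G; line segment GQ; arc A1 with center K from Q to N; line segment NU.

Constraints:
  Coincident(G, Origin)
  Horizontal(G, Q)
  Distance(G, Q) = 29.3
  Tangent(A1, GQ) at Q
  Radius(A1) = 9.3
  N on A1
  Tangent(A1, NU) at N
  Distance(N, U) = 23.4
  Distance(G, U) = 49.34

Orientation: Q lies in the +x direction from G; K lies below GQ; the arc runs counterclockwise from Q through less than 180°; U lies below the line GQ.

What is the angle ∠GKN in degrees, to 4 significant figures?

55.22°

G is at the origin; GQ is horizontal with |GQ| = 29.3 and Q on the +x side, so Q = (29.30, 0.000). Since A1 is tangent to GQ there, KQ ⟂ GQ, so K = Q + (0, -9.3) = (29.30, -9.300). Since KN ⟂ NU (tangency), |KU| = √(9.3² + 23.4²) = 25.18 regardless of where N sits on A1. So U lies on both circle(G, 49.34) and circle(K, 25.18); the below-GQ intersection is U = (36.21, -33.51). N is the foot of the tangent from U: N = (21.93, -14.98).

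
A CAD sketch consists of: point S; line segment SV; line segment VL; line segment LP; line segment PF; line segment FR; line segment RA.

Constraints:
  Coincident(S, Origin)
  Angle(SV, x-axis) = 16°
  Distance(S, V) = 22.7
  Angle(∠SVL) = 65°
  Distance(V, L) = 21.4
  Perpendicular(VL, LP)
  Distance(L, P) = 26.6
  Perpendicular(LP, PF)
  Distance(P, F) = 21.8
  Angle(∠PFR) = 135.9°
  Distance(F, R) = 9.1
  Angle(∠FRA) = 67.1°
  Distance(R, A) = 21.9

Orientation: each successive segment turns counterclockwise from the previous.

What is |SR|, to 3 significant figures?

16.5

S is at the origin; SV runs at 16.0° with length 22.7, so V = (21.8, 6.26). ∠SVL = 65.0° gives VL at 131° from the x-axis; with |VL| = 21.4, L = (7.78, 22.4). VL is perpendicular to LP, so LP runs at -139°; with |LP| = 26.6, P = (-12.3, 4.96). LP is perpendicular to PF, so PF runs at -49.0°; with |PF| = 21.8, F = (2.01, -11.5). ∠PFR = 135.9° gives FR at -4.90° from the x-axis; with |FR| = 9.1, R = (11.1, -12.3). Then |SR| = |R − S| = 16.5.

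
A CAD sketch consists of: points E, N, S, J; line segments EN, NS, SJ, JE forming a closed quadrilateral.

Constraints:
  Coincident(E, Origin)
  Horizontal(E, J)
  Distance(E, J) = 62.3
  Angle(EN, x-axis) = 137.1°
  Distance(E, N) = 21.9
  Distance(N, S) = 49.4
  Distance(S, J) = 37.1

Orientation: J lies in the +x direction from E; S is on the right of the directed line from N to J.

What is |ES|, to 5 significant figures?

28.425

Checks: |NS| = 49.40 ✓; |SJ| = 37.10 ✓.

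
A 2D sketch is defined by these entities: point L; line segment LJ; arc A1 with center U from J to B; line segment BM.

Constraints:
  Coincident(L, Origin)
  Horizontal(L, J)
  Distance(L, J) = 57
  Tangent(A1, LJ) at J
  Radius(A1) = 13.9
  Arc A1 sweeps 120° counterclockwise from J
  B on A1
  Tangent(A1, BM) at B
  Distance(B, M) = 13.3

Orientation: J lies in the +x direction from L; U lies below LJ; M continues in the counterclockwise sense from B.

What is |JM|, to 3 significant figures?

32.8

L is at the origin; L and J share the same y with |LJ| = 57.0 and J on the +x side, so J = (57.0, 0.00). Since A1 is tangent to LJ there, UJ ⟂ LJ, so U = J + (0, -13.9) = (57.0, -13.9). On A1, J sits at bearing 90° from U; a 120° counterclockwise sweep puts B at bearing 210°, so B = U + 13.9·(cos 210°, sin 210°) = (45.0, -20.9). A1 meets BM tangentially, so UB is at right angles to BM, so BM runs along (−sin 210°, cos 210°); with |BM| = 13.3, M = (51.6, -32.4). Then |JM| = |M − J| = 32.8.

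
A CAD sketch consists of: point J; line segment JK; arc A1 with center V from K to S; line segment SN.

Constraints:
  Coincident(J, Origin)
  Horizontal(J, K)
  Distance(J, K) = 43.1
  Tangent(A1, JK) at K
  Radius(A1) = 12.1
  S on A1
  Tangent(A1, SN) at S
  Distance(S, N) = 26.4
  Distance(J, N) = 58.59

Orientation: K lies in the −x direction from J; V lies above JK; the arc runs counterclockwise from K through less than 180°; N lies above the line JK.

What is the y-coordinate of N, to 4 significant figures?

41.11

J is at the origin; JK is horizontal with |JK| = 43.1 and K on the −x side, so K = (-43.10, 0.000). Since A1 is tangent to JK there, VK ⟂ JK, so V = K + (0, 12.1) = (-43.10, 12.10). Since VS ⟂ SN (tangency), |VN| = √(12.1² + 26.4²) = 29.04 regardless of where S sits on A1. So N lies on both circle(J, 58.59) and circle(V, 29.04); the above-JK intersection is N = (-41.75, 41.11). S is the foot of the tangent from N: S = (-31.88, 16.62).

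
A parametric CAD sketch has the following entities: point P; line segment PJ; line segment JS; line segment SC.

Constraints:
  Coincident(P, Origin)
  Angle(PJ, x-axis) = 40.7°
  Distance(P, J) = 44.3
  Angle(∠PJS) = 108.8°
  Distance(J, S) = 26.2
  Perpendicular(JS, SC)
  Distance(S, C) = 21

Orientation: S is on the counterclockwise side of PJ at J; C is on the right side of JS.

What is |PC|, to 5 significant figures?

74.829

P is at the origin; PJ runs at 40.7° with length 44.3, so J = 44.3·(cos 40.7°, sin 40.7°) = (33.585, 28.888). ∠PJS = 108.8°, so JS runs at 40.7° + (180° − 108.8°) = 111.90° from the x-axis; with |JS| = 26.2, S = J + 26.2·(cos 111.90°, sin 111.90°) = (23.813, 53.197). The perpendicularity gives SC at right angles to JS; with |SC| = 21.0 on the right of JS, C = S + 21.0·(0.92784, 0.37299) = (43.298, 61.030). Then |PC| = |C − P| = 74.829.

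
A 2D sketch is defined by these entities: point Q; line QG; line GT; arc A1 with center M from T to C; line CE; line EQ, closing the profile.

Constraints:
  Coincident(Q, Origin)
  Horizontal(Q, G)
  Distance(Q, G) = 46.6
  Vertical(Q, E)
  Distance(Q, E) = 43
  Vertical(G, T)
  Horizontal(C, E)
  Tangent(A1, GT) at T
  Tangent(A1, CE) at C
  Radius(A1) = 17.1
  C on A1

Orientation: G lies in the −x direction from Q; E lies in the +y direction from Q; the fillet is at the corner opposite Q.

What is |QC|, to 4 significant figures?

52.15

The virtual corner opposite Q is at (-46.60, 43.00). Since A1 is tangent to GT there, MT ⟂ GT and the tangent condition forces MC to be normal to CE, with radius 17.1, so the center M sits 17.1 in from both sides at M = (-29.50, 25.90). That places the tangent points at T = (-46.60, 25.90) on GT and C = (-29.50, 43.00) on CE. Then |QC| = |C − Q| = 52.15.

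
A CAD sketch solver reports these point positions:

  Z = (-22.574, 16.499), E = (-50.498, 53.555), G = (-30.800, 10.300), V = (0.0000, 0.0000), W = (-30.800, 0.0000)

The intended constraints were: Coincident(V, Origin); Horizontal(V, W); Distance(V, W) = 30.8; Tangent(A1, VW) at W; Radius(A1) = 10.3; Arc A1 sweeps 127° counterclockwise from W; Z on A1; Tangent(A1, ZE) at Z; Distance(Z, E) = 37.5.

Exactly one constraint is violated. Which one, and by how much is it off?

Distance(Z, E) = 37.5 — off by 8.90.

V = (0.00, 0.00) ✓; V.y = 0.00, W.y = 0.00 ✓; |VW| = 30.80 ✓; ∠(GW, WV) = 90.00° ✓; |GW| = 10.30 ✓; bearing(G→Z) − bearing(G→W) = 127.0° ✓; |GZ| = 10.30 ✓; ∠(GZ, ZE) = 90.00° ✓; |ZE| = 46.40 ✗.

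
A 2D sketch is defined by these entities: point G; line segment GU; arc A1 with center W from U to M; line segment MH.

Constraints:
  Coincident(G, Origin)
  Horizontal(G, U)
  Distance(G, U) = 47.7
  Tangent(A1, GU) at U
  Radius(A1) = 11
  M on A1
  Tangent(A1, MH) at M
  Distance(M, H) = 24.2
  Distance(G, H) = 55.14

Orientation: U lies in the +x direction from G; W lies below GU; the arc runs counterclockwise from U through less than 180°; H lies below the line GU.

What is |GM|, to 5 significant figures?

39.070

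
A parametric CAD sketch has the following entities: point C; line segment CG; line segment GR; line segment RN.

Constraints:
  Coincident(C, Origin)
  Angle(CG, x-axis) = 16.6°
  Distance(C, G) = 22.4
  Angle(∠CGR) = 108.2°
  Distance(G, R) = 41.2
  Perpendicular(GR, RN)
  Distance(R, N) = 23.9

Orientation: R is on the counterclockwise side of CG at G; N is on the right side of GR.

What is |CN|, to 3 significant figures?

66.1

C is at the origin; CG runs at 16.6° with length 22.4, so G = 22.4·(cos 16.6°, sin 16.6°) = (21.5, 6.40). ∠CGR = 108.2°, so GR runs at 16.6° + (180° − 108.2°) = 88.4° from the x-axis; with |GR| = 41.2, R = G + 41.2·(cos 88.4°, sin 88.4°) = (22.6, 47.6). The perpendicularity gives RN at right angles to GR; with |RN| = 23.9 on the right of GR, N = R + 23.9·(1.00, -0.0279) = (46.5, 46.9). Then |CN| = |N − C| = 66.1.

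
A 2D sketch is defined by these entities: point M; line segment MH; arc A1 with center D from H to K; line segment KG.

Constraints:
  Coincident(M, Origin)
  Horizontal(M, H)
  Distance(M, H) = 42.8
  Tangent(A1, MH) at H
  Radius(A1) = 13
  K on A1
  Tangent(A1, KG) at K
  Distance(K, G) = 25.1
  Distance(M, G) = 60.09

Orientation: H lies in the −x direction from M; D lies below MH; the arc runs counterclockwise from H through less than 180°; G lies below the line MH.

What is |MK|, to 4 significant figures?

57.62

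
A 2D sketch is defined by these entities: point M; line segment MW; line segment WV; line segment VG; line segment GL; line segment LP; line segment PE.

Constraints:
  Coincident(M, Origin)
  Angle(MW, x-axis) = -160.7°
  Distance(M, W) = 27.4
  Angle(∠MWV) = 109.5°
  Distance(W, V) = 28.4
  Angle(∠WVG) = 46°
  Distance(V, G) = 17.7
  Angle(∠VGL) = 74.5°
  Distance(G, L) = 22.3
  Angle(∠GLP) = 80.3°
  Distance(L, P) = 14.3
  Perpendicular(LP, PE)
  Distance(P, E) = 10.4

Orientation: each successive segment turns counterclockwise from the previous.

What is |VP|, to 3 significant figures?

15.4

M is at the origin; MW runs at -160.7° with length 27.4, so W = (-25.9, -9.06). ∠MWV = 109.5° gives WV at -90.2° from the x-axis; with |WV| = 28.4, V = (-26.0, -37.5). ∠WVG = 46.0° gives VG at 43.8° from the x-axis; with |VG| = 17.7, G = (-13.2, -25.2). ∠VGL = 74.5° gives GL at 149° from the x-axis; with |GL| = 22.3, L = (-32.4, -13.8). ∠GLP = 80.3° gives LP at -111° from the x-axis; with |LP| = 14.3, P = (-37.5, -27.2). Then |VP| = |P − V| = 15.4.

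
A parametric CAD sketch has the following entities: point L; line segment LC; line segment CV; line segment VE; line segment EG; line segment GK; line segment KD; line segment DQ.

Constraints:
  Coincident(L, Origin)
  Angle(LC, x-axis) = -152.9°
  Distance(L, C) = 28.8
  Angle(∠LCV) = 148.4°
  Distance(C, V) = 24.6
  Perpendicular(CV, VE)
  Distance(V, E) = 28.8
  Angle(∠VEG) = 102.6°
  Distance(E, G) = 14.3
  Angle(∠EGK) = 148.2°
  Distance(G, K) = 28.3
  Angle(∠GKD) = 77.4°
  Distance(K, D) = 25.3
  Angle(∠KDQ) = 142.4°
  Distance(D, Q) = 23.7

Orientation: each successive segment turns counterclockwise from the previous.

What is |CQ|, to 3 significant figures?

20.7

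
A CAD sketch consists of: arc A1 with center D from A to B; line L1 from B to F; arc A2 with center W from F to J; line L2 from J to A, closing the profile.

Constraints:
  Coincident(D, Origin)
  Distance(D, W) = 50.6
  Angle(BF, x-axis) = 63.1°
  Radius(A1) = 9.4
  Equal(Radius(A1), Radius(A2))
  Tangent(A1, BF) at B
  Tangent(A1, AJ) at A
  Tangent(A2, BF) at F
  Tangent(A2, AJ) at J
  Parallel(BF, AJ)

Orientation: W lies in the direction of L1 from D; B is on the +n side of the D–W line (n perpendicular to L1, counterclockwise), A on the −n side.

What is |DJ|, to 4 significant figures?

51.47

The slot axis is L1's direction at 63.1°, so u = (cos 63.1°, sin 63.1°) = (0.4524, 0.8918) and n = (−sin 63.1°, cos 63.1°) = (-0.8918, 0.4524). D is at the origin and W lies 50.6 along u from D, so W = 50.6·u = (22.89, 45.12). Tangency of A1 to both parallel lines with radius 9.4 puts B and A at D ± 9.4·n: B = (-8.383, 4.253), A = (8.383, -4.253). Equal radii place F and J the same way about W: F = W + 9.4·n = (14.51, 49.38), J = W − 9.4·n = (31.28, 40.87). Then |DJ| = |J − D| = 51.47.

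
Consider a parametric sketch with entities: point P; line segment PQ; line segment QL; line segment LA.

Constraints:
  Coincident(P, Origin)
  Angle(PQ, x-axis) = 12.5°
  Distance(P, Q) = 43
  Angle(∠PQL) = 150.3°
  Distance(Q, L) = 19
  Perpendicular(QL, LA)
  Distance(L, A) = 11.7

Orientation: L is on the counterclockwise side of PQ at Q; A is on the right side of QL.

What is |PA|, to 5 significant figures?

65.305

P is at the origin; PQ runs at 12.5° with length 43.0, so Q = 43.0·(cos 12.5°, sin 12.5°) = (41.981, 9.3069). ∠PQL = 150.3°, so QL runs at 12.5° + (180° − 150.3°) = 42.200° from the x-axis; with |QL| = 19.0, L = Q + 19.0·(cos 42.200°, sin 42.200°) = (56.056, 22.070). QL is perpendicular to LA; with |LA| = 11.7 on the right of QL, A = L + 11.7·(0.67172, -0.74080) = (63.915, 13.402). Then |PA| = |A − P| = 65.305.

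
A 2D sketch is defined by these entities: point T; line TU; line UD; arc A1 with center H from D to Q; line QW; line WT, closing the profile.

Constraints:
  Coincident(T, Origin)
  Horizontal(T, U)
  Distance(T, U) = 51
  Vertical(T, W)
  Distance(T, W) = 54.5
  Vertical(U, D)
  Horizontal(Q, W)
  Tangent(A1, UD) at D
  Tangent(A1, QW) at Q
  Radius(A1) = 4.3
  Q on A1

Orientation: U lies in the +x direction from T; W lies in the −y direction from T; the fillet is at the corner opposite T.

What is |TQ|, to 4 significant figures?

71.77

T is at the origin; T and U share the same y with |TU| = 51.0 and U on the +x side, so U = (51.00, 0.000). TW is vertical with |TW| = 54.5 and W on the −y side, so W = (0.000, -54.50). The virtual corner opposite T is at (51.00, -54.50). Since A1 is tangent to UD there, HD ⟂ UD and A1 meets QW tangentially, so HQ is at right angles to QW, with radius 4.3, so the center H sits 4.3 in from both sides at H = (46.70, -50.20). That places the tangent points at D = (51.00, -50.20) on UD and Q = (46.70, -54.50) on QW. Then |TQ| = |Q − T| = 71.77.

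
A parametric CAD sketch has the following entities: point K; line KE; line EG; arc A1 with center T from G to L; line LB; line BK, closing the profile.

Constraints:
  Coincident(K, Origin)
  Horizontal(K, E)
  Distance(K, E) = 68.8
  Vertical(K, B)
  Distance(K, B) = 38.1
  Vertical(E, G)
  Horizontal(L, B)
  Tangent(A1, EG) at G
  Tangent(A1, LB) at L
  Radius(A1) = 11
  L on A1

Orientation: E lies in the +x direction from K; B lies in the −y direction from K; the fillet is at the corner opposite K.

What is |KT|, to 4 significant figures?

63.84

K is at the origin; KE is horizontal with |KE| = 68.8 and E on the +x side, so E = (68.80, 0.000). KB is vertical with |KB| = 38.1 and B on the −y side, so B = (0.000, -38.10). The virtual corner opposite K is at (68.80, -38.10). Since A1 is tangent to EG there, TG ⟂ EG and since A1 is tangent to LB there, TL ⟂ LB, with radius 11.0, so the center T sits 11.0 in from both sides at T = (57.80, -27.10). Then |KT| = |T − K| = 63.84.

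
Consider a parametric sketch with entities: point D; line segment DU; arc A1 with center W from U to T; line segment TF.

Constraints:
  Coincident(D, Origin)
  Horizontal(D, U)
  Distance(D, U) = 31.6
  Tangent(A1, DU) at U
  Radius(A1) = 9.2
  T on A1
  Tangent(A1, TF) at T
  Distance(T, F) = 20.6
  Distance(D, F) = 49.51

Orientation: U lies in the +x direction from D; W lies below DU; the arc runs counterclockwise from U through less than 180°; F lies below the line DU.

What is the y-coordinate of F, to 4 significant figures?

-30.52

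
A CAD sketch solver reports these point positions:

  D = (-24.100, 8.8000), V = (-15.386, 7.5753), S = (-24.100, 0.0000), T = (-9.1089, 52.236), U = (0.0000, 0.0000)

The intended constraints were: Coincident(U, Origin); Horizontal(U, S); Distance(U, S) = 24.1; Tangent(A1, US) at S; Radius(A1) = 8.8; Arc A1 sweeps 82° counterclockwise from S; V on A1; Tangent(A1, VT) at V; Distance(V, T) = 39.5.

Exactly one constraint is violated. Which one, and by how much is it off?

Distance(V, T) = 39.5 — off by 5.60.

U = (0.00, 0.00) ✓; U.y = 0.00, S.y = 0.00 ✓; |US| = 24.10 ✓; ∠(DS, SU) = 90.00° ✓; |DS| = 8.800 ✓; bearing(D→V) − bearing(D→S) = 82.00° ✓; |DV| = 8.800 ✓; ∠(DV, VT) = 90.00° ✓; |VT| = 45.10 ✗.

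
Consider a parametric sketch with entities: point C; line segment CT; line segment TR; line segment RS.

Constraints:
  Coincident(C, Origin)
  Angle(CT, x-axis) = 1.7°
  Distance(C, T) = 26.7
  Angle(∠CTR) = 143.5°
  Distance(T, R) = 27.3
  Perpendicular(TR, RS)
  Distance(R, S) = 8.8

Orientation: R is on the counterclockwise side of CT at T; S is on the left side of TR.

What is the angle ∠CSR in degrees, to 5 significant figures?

98.263°

C is at the origin; CT runs at 1.7° with length 26.7, so T = 26.7·(cos 1.7°, sin 1.7°) = (26.688, 0.79209). ∠CTR = 143.5°, so TR runs at 1.7° + (180° − 143.5°) = 38.200° from the x-axis; with |TR| = 27.3, R = T + 27.3·(cos 38.200°, sin 38.200°) = (48.142, 17.675). TR ⟂ RS; with |RS| = 8.8 on the left of TR, S = R + 8.8·(-0.61841, 0.78586) = (42.700, 24.590). Then cos ∠CSR = SC·SR / (|SC||SR|), giving 98.263°.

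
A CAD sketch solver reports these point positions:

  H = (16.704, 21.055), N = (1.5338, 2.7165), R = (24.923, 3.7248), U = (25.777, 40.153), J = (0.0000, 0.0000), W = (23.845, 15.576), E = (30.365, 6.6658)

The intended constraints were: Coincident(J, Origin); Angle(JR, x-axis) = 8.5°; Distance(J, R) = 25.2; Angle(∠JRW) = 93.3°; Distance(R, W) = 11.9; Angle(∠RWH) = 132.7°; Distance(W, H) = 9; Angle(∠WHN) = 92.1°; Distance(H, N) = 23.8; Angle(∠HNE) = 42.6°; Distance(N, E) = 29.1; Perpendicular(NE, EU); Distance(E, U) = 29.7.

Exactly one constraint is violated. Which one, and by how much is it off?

Distance(E, U) = 29.7 — off by 4.10.

J = (0.00, 0.00) ✓; JR at 8.500° ✓; |JR| = 25.20 ✓; ∠JRW = 93.30° ✓; |RW| = 11.90 ✓; ∠RWH = 132.7° ✓; |WH| = 9.001 ✓; ∠WHN = 92.10° ✓; |HN| = 23.80 ✓; ∠HNE = 42.60° ✓; |NE| = 29.10 ✓; ∠(NE, EU) = 90.00° ✓; |EU| = 33.80 ✗.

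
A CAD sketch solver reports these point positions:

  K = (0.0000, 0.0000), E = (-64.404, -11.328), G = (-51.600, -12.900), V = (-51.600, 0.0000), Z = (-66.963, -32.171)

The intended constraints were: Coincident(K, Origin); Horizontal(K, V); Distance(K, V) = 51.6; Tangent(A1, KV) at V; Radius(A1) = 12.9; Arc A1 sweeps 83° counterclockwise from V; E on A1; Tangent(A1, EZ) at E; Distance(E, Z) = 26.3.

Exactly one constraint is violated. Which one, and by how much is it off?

Distance(E, Z) = 26.3 — off by 5.30.

K = (0.00, 0.00) ✓; K.y = 0.00, V.y = 0.00 ✓; |KV| = 51.60 ✓; ∠(GV, VK) = 90.00° ✓; |GV| = 12.90 ✓; bearing(G→E) − bearing(G→V) = 83.00° ✓; |GE| = 12.90 ✓; ∠(GE, EZ) = 90.00° ✓; |EZ| = 21.00 ✗.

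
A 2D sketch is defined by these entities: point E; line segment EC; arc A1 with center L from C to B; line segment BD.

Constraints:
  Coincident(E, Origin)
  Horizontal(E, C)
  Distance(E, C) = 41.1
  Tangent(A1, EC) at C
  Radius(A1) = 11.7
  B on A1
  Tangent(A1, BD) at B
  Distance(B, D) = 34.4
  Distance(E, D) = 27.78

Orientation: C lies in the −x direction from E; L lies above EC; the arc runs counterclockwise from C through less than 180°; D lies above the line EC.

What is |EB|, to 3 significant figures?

33.3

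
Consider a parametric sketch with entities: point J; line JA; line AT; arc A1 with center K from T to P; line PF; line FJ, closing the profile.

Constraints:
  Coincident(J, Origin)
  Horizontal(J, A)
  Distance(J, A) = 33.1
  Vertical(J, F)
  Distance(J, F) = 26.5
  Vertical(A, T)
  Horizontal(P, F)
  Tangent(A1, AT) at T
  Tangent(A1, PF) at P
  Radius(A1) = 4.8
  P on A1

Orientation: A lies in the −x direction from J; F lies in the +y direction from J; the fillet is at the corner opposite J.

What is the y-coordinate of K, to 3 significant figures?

21.7

JF is vertical with |JF| = 26.5 and F on the +y side, so F = (0.00, 26.5). The virtual corner opposite J is at (-33.1, 26.5). The tangent condition forces KT to be normal to AT and since A1 is tangent to PF there, KP ⟂ PF, with radius 4.8, so the center K sits 4.8 in from both sides at K = (-28.3, 21.7). So K.y = 21.7.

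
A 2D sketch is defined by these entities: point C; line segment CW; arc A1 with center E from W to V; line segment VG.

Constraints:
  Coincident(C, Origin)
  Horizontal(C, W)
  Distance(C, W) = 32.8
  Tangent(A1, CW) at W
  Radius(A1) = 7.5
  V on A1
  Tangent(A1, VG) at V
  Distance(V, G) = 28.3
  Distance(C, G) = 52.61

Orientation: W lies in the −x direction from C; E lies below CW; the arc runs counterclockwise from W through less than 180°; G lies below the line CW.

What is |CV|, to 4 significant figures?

41.08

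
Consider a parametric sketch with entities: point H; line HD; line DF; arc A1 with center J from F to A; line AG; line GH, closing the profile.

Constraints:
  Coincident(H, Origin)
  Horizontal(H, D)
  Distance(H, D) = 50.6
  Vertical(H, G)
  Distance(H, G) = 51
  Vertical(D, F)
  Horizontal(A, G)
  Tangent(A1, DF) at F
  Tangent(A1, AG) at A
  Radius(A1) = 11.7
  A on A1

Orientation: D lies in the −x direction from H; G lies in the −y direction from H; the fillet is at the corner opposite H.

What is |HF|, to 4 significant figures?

64.07

H is at the origin; HD is horizontal with |HD| = 50.6 and D on the −x side, so D = (-50.60, 0.000). HG is vertical with |HG| = 51.0 and G on the −y side, so G = (0.000, -51.00). The virtual corner opposite H is at (-50.60, -51.00). A1 meets DF tangentially, so JF is at right angles to DF and A1 meets AG tangentially, so JA is at right angles to AG, with radius 11.7, so the center J sits 11.7 in from both sides at J = (-38.90, -39.30). That places the tangent points at F = (-50.60, -39.30) on DF and A = (-38.90, -51.00) on AG. Then |HF| = |F − H| = 64.07.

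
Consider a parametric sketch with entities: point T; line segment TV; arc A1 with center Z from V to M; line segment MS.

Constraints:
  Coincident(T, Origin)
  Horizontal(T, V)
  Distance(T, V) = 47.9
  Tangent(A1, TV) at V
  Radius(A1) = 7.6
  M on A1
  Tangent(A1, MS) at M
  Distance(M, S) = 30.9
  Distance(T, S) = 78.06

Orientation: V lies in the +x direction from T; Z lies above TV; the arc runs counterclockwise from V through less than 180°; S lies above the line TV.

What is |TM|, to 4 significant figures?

53.85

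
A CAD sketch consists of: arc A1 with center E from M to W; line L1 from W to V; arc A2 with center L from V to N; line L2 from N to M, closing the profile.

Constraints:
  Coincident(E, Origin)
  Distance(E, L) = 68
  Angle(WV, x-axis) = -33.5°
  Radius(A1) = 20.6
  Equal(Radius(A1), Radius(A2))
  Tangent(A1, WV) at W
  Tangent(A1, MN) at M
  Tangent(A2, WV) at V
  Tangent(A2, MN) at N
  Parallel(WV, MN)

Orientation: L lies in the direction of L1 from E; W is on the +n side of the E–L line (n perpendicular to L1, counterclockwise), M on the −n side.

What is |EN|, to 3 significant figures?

71.1

Tangency of A1 to both parallel lines with radius 20.6 puts W and M at E ± 20.6·n: W = (11.4, 17.2), M = (-11.4, -17.2). Equal radii place V and N the same way about L: V = L + 20.6·n = (68.1, -20.4), N = L − 20.6·n = (45.3, -54.7). Then |EN| = |N − E| = 71.1.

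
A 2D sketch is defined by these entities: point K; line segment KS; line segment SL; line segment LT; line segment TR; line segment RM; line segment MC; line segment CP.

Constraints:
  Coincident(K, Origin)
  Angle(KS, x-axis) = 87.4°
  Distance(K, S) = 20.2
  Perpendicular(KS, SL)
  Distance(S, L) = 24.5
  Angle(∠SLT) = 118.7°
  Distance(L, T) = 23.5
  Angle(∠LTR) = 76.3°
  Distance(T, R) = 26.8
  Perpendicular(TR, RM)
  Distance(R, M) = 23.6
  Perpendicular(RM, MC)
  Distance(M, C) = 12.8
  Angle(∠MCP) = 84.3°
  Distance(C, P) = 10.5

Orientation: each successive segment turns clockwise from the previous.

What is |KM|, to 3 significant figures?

15.9

∠LTR = 76.3° gives TR at -168° from the x-axis; with |TR| = 26.8, R = (9.55, -7.79). The perpendicularity gives RM at right angles to TR, so RM runs at 102°; with |RM| = 23.6, M = (4.49, 15.3). Then |KM| = |M − K| = 15.9.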